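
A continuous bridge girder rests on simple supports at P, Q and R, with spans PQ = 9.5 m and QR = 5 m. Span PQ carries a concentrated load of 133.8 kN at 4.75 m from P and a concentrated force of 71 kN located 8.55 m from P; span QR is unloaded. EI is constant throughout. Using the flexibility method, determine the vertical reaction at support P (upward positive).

R_P = 53.59 kN

Take M_Q as the redundant. Released structure: two simple spans PQ and QR with a hinge at Q.
Discontinuity in slope at Q on the released structure — sum the simple-span end rotations:
  span PQ: point load 133.8 at a = 4.75: Pab(L + a)/(6LEI) = 754.7/EI
  span PQ: point load 71 at a = 8.55: Pab(L + a)/(6LEI) = 182.6/EI
  relative rotation θ_0 = (937.3 + 0)/EI = 937.3/EI
A unit hogging moment at Q produces rotation L₁/(3EI) + L₂/(3EI) = 4.833/EI.
Compatibility: M_Q·(L₁+L₂)/(3EI) = θ_0, giving M_Q = 193.9 kN·m (hogging).
Span PQ, ΣM about P with M_Q applied at Q: R_Q^{PQ}·9.5 = 1243 + 193.9, so R_Q^{PQ} = 151.2 kN and R_P = 204.8 − 151.2 = 53.59 kN.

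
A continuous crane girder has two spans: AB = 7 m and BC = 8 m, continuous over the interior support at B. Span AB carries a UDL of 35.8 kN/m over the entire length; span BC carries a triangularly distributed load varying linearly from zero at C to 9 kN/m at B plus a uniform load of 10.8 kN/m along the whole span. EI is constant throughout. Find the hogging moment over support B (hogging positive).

M_B = 168.9 kN·m

Insert a hinge at B; M_B is the redundant, and each span becomes simply supported.
End slopes at the hinge B, treating each span as simply supported:
  span AB: UDL 35.8: wL³/(24EI) = 511.6/EI
  span BC: triangular load, peak 9: w₀L³/(45EI) = 102.4/EI
  span BC: UDL 10.8: wL³/(24EI) = 230.4/EI
  relative rotation θ_0 = (511.6 + 332.8)/EI = 844.4/EI
A unit hogging moment at B produces rotation L₁/(3EI) + L₂/(3EI) = 5/EI.
Compatibility: M_B·(L₁+L₂)/(3EI) = θ_0, giving M_B = 168.9 kN·m (hogging).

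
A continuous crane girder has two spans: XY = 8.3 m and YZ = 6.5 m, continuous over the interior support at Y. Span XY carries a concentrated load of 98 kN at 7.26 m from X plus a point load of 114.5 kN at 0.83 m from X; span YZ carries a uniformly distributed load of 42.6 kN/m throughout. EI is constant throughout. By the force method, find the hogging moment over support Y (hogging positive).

M_Y = 172.1 kN·m

Release continuity at Y by inserting a hinge; the redundant is the internal moment M_Y. The primary structure is two simply-supported spans XY and YZ.
End slopes at the hinge Y, treating each span as simply supported:
  span XY: point load 98 at a = 7.26: Pab(L + a)/(6LEI) = 231.2/EI
  span XY: point load 114.5 at a = 0.83: Pab(L + a)/(6LEI) = 130.2/EI
  span YZ: UDL 42.6: wL³/(24EI) = 487.5/EI
  relative rotation θ_0 = (361.3 + 487.5)/EI = 848.8/EI
A unit hogging moment at Y produces rotation L₁/(3EI) + L₂/(3EI) = 4.933/EI.
Slope continuity at Y: θ_0 = M_Y·4.933/EI, so M_Y = 848.8/4.933 = 172.1 kN·m (hogging).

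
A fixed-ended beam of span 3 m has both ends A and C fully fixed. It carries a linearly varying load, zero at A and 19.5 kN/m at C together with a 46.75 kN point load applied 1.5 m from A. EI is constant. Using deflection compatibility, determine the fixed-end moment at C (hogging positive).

M_C = 26.31 kN·m

Take the two fixed-end moments M_A, M_C as redundants; the released structure is the simple span AC.
Simple-span end rotations at A and C under the given loads:
  at A: triangular load, peak 19.5: 7w₀L³/(360EI) = 10.24/EI
  at C: triangular load, peak 19.5: w₀L³/(45EI) = 11.7/EI
  at A: point load 46.75 at a = 1.5: Pab(L + b)/(6LEI) = 26.3/EI
  at C: point load 46.75 at a = 1.5: Pab(L + a)/(6LEI) = 26.3/EI
  θ_A0 = 36.53/EI,  θ_C0 = 38/EI
Flexibility coefficients: a unit moment at one end gives L/(3EI) there and L/(6EI) at the far end, so f₁₁ = f₂₂ = 1/EI and f₁₂ = f₂₁ = 0.5/EI.
Compatibility — zero rotation at each built-in end:
  1 M_A + 0.5 M_C = 36.53
  0.5 M_A + 1 M_C = 38
Solving the pair gives M_A = 23.38 kN·m and M_C = 26.31 kN·m (hogging).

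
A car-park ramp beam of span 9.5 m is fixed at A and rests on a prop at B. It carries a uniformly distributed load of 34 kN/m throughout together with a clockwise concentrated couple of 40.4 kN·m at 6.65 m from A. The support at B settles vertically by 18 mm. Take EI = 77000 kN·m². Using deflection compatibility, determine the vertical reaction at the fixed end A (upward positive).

R_A = 200.9 kN

Take the reaction at B as the redundant and release it; the primary structure is a cantilever fixed at A.
Deflection at B on the released cantilever, summing each load's contribution:
  UDL 34: wL⁴/(8EI) = 34617/EI
  clockwise couple 40.4 at a = 6.65: M₀a(2L − a)/(2EI) = 1659/EI
  δ_0 = 36275/EI
Flexibility coefficient — unit upward force at B: δ_{BB} = L³/(3EI) = 285.8/EI.
With EI = 77000 kN·m²: δ_0 = 0.47111 m and δ_{BB} = 0.003712 m/kN.
Compatibility — the beam at B must follow the support down by 0.018 m: δ_0 − R_B·δ_{BB} = 0.018, so R_B = (0.47111 − 0.018)/0.003712 = 122.1 kN.
Vertical equilibrium: R_A = ΣP − R_B = 323 − 122.1 = 200.9 kN.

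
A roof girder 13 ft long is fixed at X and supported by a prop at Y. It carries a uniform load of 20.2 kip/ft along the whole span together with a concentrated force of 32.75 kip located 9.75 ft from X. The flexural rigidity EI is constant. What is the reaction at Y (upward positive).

Remove the prop at Y; the released (primary) structure is a cantilever built in at X.
Deflection at Y on the released cantilever, summing each load's contribution:
  UDL 20.2: wL⁴/(8EI) = 72117/EI
  point load 32.75 at a = 9.75: Pa²(3L − a)/(6EI) = 15177/EI
  δ_0 = 87294/EI
Tip deflection under a unit load at Y: L³/(3EI) = 732.3/EI.
Compatibility at Y: δ_0 − R_Y·δ_{YY} = 0, so R_Y = 87294/732.3 = 119.2 kip.

R_Y = 119.2 kip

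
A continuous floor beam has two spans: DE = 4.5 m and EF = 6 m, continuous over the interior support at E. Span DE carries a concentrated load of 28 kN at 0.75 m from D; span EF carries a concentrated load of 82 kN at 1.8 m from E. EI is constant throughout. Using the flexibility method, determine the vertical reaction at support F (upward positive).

Take M_E as the redundant. Released structure: two simple spans DE and EF with a hinge at E.
End slopes at the hinge E, treating each span as simply supported:
  span DE: point load 28 at a = 0.75: Pab(L + a)/(6LEI) = 15.31/EI
  span EF: point load 82 at a = 1.8: Pab(L + b)/(6LEI) = 175.6/EI
  relative rotation θ_0 = (15.31 + 175.6)/EI = 191/EI
A unit hogging moment at E produces rotation L₁/(3EI) + L₂/(3EI) = 3.5/EI.
Compatibility: M_E·(L₁+L₂)/(3EI) = θ_0, giving M_E = 54.56 kN·m (hogging).
Span EF, ΣM about F: R_E^{EF}·6 = 344.4 + 54.56, so R_E^{EF} = 66.49 kN and R_F = 82 − 66.49 = 15.51 kN.

R_F = 15.51 kN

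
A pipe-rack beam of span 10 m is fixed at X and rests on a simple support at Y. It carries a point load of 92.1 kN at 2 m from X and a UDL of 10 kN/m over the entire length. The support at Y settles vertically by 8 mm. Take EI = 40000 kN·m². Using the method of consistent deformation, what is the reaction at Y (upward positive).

R_Y = 41.7 kN

Remove the prop at Y; the released (primary) structure is a cantilever built in at X.
Primary-structure tip deflection at Y by superposition:
  point load 92.1 at a = 2: Pa²(3L − a)/(6EI) = 1719/EI
  UDL 10: wL⁴/(8EI) = 12500/EI
  δ_0 = 14219/EI
Flexibility coefficient — unit upward force at Y: δ_{YY} = L³/(3EI) = 333.3/EI.
With EI = 40000 kN·m²: δ_0 = 0.35548 m and δ_{YY} = 0.008333 m/kN.
Compatibility — the beam at Y must follow the support down by 0.008 m: δ_0 − R_Y·δ_{YY} = 0.008, so R_Y = (0.35548 − 0.008)/0.008333 = 41.7 kN.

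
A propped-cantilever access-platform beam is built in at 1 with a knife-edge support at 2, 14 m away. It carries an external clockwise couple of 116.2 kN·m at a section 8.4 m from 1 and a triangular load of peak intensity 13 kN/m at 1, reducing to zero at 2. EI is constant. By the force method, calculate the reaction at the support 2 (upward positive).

Release the roller at 2. Primary structure: cantilever fixed at 1.
Primary-structure tip deflection at 2 by superposition:
  clockwise couple 116.2 at a = 8.4: M₀a(2L − a)/(2EI) = 9566/EI
  triangular load, peak 13 at the fixed end: w₀L⁴/(30EI) = 16647/EI
  δ_0 = 26213/EI
Flexibility coefficient — unit upward force at 2: δ_{22} = L³/(3EI) = 914.7/EI.
The prop prevents deflection at 2: R_2 = δ_0/δ_{22} = 26213/914.7 = 28.66 kN.

R_2 = 28.66 kN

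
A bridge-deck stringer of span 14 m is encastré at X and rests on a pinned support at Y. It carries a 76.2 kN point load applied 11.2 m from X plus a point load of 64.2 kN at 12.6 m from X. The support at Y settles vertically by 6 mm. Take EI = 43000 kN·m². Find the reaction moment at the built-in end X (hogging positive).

Remove the prop at Y; the released (primary) structure is a cantilever built in at X.
Deflection at Y on the released cantilever, summing each load's contribution:
  point load 76.2 at a = 11.2: Pa²(3L − a)/(6EI) = 49067/EI
  point load 64.2 at a = 12.6: Pa²(3L − a)/(6EI) = 49943/EI
  δ_0 = 99010/EI
Tip deflection under a unit load at Y: L³/(3EI) = 914.7/EI.
With EI = 43000 kN·m²: δ_0 = 2.3026 m and δ_{YY} = 0.021271 m/kN.
Compatibility — the beam at Y must follow the support down by 0.006 m: δ_0 − R_Y·δ_{YY} = 0.006, so R_Y = (2.3026 − 0.006)/0.021271 = 108 kN.
Moment equilibrium about X: M_X = Σ(load moments about X) − R_Y·L = 1662 − 108×14 = 150.9 kN·m.

M_X = 150.9 kN·m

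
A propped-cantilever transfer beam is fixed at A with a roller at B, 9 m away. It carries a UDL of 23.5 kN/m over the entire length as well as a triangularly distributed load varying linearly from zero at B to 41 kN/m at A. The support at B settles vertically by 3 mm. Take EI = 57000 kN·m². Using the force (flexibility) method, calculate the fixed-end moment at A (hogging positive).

Take the reaction at B as the redundant and release it; the primary structure is a cantilever fixed at A.
Free-end deflection of the primary structure under the applied loading (downward +):
  UDL 23.5: wL⁴/(8EI) = 19273/EI
  triangular load, peak 41 at the fixed end: w₀L⁴/(30EI) = 8967/EI
  δ_0 = 28240/EI
Tip deflection under a unit load at B: L³/(3EI) = 243/EI.
With EI = 57000 kN·m²: δ_0 = 0.49543 m and δ_{BB} = 0.004263 m/kN.
Compatibility — the beam at B must follow the support down by 0.003 m: δ_0 − R_B·δ_{BB} = 0.003, so R_B = (0.49543 − 0.003)/0.004263 = 115.5 kN.
Moment equilibrium about A: M_A = Σ(load moments about A) − R_B·L = 1505 − 115.5×9 = 465.7 kN·m.

M_A = 465.7 kN·m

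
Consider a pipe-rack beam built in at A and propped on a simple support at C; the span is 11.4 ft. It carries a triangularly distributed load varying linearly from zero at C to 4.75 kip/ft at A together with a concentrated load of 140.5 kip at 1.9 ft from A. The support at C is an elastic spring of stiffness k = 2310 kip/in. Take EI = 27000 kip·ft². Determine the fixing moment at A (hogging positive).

Take the reaction at C as the redundant and release it; the primary structure is a cantilever fixed at A.
Primary-structure tip deflection at C by superposition:
  triangular load, peak 4.75 at the fixed end: w₀L⁴/(30EI) = 2674/EI
  point load 140.5 at a = 1.9: Pa²(3L − a)/(6EI) = 2730/EI
  δ_0 = 5405/EI
Tip deflection under a unit load at C: L³/(3EI) = 493.8/EI.
With EI = 27000 kip·ft²: δ_0 = 0.20017 ft and δ_{CC} = 0.018291 ft/kip.
Compatibility — the spring shortens by R_C/k under the reaction it provides: δ_0 − R_C·δ_{CC} = R_C/k. With 1/k = 1/(2310×12) ft/kip = 0.000036 ft/kip, R_C = δ_0 / (δ_{CC} + 1/k) = 0.20017 / (0.018291 + 0.000036) = 10.92 kip.
Moment equilibrium about A: M_A = Σ(load moments about A) − R_C·L = 369.8 − 10.92×11.4 = 245.3 kip·ft.

M_A = 245.3 kip·ft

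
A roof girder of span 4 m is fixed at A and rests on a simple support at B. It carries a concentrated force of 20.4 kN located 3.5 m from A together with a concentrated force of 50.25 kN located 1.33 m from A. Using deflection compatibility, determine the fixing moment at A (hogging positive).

M_A = 42.21 kN·m

Take the reaction at B as the redundant and release it; the primary structure is a cantilever fixed at A.
Primary-structure tip deflection at B by superposition:
  point load 20.4 at a = 3.5: Pa²(3L − a)/(6EI) = 354/EI
  point load 50.25 at a = 1.33: Pa²(3L − a)/(6EI) = 158.1/EI
  δ_0 = 512.1/EI
Tip deflection under a unit load at B: L³/(3EI) = 21.33/EI.
Compatibility at B: δ_0 − R_B·δ_{BB} = 0, so R_B = 512.1/21.33 = 24 kN.
Moment equilibrium about A: M_A = Σ(load moments about A) − R_B·L = 138.2 − 24×4 = 42.21 kN·m.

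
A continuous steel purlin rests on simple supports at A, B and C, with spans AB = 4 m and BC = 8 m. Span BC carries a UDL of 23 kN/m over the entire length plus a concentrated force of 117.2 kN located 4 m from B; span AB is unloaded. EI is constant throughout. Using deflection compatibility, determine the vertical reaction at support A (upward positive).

Insert a hinge at B; M_B is the redundant, and each span becomes simply supported.
Rotations at B on the released spans (each span's end-slope, ×1/EI):
  span BC: UDL 23: wL³/(24EI) = 490.7/EI
  span BC: point load 117.2 at a = 4: Pab(L + b)/(6LEI) = 468.8/EI
  relative rotation θ_0 = (0 + 959.5)/EI = 959.5/EI
A unit hogging moment at B produces rotation L₁/(3EI) + L₂/(3EI) = 4/EI.
Slope continuity at B: θ_0 = M_B·4/EI, so M_B = 959.5/4 = 239.9 kN·m (hogging).
Span AB, ΣM about A with M_B applied at B: R_B^{AB}·4 = 0 + 239.9, so R_B^{AB} = 59.97 kN and R_A = 0 − 59.97 = -59.97 kN.

R_A = -59.97 kN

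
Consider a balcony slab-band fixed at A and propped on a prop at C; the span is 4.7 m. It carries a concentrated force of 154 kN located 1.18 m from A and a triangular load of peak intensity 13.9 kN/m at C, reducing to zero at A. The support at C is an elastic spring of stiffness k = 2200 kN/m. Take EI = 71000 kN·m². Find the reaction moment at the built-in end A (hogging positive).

M_A = 207.9 kN·m

Remove the prop at C; the released (primary) structure is a cantilever built in at A.
Free-end deflection of the primary structure under the applied loading (downward +):
  point load 154 at a = 1.18: Pa²(3L − a)/(6EI) = 461.7/EI
  triangular load, peak 13.9 at the free end: 11w₀L⁴/(120EI) = 621.8/EI
  δ_0 = 1083/EI
Tip deflection under a unit load at C: L³/(3EI) = 34.61/EI.
With EI = 71000 kN·m²: δ_0 = 0.01526 m and δ_{CC} = 0.000487 m/kN.
Compatibility — the spring shortens by R_C/k under the reaction it provides: δ_0 − R_C·δ_{CC} = R_C/k. With 1/k = 0.000455 m/kN, R_C = δ_0 / (δ_{CC} + 1/k) = 0.01526 / (0.000487 + 0.000455) = 16.2 kN.
Moment equilibrium about A: M_A = Σ(load moments about A) − R_C·L = 284.1 − 16.2×4.7 = 207.9 kN·m.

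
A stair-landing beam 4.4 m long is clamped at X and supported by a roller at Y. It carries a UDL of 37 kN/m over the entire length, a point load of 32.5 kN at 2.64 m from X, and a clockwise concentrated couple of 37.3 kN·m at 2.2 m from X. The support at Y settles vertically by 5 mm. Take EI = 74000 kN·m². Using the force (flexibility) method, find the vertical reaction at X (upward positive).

R_X = 123.7 kN

Take the reaction at Y as the redundant and release it; the primary structure is a cantilever fixed at X.
Deflection at Y on the released cantilever, summing each load's contribution:
  UDL 37: wL⁴/(8EI) = 1733/EI
  point load 32.5 at a = 2.64: Pa²(3L − a)/(6EI) = 398.7/EI
  clockwise couple 37.3 at a = 2.2: M₀a(2L − a)/(2EI) = 270.8/EI
  δ_0 = 2403/EI
Tip deflection under a unit load at Y: L³/(3EI) = 28.39/EI.
With EI = 74000 kN·m²: δ_0 = 0.032472 m and δ_{YY} = 0.000384 m/kN.
Compatibility — the beam at Y must follow the support down by 0.005 m: δ_0 − R_Y·δ_{YY} = 0.005, so R_Y = (0.032472 − 0.005)/0.000384 = 71.6 kN.
Vertical equilibrium: R_X = ΣP − R_Y = 195.3 − 71.6 = 123.7 kN.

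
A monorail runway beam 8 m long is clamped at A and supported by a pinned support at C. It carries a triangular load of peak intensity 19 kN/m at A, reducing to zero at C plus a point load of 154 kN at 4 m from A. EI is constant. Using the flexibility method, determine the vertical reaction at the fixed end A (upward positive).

R_A = 166.7 kN

Release the roller at C. Primary structure: cantilever fixed at A.
Deflection at C on the released cantilever, summing each load's contribution:
  triangular load, peak 19 at the fixed end: w₀L⁴/(30EI) = 2594/EI
  point load 154 at a = 4: Pa²(3L − a)/(6EI) = 8213/EI
  δ_0 = 10807/EI
Flexibility coefficient — unit upward force at C: δ_{CC} = L³/(3EI) = 170.7/EI.
The prop prevents deflection at C: R_C = δ_0/δ_{CC} = 10807/170.7 = 63.33 kN.
Vertical equilibrium: R_A = ΣP − R_C = 230 − 63.33 = 166.7 kN.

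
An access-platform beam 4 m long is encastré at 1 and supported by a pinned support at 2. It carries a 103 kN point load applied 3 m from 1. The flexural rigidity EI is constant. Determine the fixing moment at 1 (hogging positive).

Choose R_2 as the redundant. The primary structure is the cantilever fixed at 1.
Free-end deflection of the primary structure under the applied loading (downward +):
  point load 103 at a = 3: Pa²(3L − a)/(6EI) = 1390/EI
Flexibility coefficient — unit upward force at 2: δ_{22} = L³/(3EI) = 21.33/EI.
Compatibility at 2: δ_0 − R_2·δ_{22} = 0, so R_2 = 1390/21.33 = 65.18 kN.
Moment equilibrium about 1: M_1 = Σ(load moments about 1) − R_2·L = 309 − 65.18×4 = 48.28 kN·m.

M_1 = 48.28 kN·m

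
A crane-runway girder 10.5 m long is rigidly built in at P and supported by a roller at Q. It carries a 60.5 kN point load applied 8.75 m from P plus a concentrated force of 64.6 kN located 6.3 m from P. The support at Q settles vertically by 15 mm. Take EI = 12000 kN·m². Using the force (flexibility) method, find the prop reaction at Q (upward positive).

Take the reaction at Q as the redundant and release it; the primary structure is a cantilever fixed at P.
Deflection at Q on the released cantilever, summing each load's contribution:
  point load 60.5 at a = 8.75: Pa²(3L − a)/(6EI) = 17563/EI
  point load 64.6 at a = 6.3: Pa²(3L − a)/(6EI) = 10769/EI
  δ_0 = 28332/EI
Tip deflection under a unit load at Q: L³/(3EI) = 385.9/EI.
With EI = 12000 kN·m²: δ_0 = 2.361 m and δ_{QQ} = 0.032156 m/kN.
Compatibility — the beam at Q must follow the support down by 0.015 m: δ_0 − R_Q·δ_{QQ} = 0.015, so R_Q = (2.361 − 0.015)/0.032156 = 72.96 kN.

R_Q = 72.96 kN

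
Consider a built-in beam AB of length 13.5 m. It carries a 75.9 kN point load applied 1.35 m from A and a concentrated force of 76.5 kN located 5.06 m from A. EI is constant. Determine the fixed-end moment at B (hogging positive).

M_B = 99.93 kN·m

Release both end moments; the primary structure is a simply-supported span AB with redundants M_A and M_B.
Simple-span end rotations at A and B under the given loads:
  at A: point load 75.9 at a = 1.35: Pab(L + b)/(6LEI) = 394.2/EI
  at B: point load 75.9 at a = 1.35: Pab(L + a)/(6LEI) = 228.2/EI
  at A: point load 76.5 at a = 5.06: Pab(L + b)/(6LEI) = 884.9/EI
  at B: point load 76.5 at a = 5.06: Pab(L + a)/(6LEI) = 748.6/EI
  θ_A0 = 1279/EI,  θ_B0 = 976.8/EI
Flexibility coefficients: a unit moment at one end gives L/(3EI) there and L/(6EI) at the far end, so f₁₁ = f₂₂ = 4.5/EI and f₁₂ = f₂₁ = 2.25/EI.
Compatibility — zero rotation at each built-in end:
  4.5 M_A + 2.25 M_B = 1279
  2.25 M_A + 4.5 M_B = 976.8
Solving the pair gives M_A = 234.3 kN·m and M_B = 99.93 kN·m (hogging).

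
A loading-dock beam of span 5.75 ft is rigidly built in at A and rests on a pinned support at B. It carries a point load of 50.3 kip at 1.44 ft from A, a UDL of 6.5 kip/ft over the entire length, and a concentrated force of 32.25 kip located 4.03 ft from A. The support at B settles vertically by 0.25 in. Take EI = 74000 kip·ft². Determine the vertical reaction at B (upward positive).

R_B = 12.24 kip

Choose R_B as the redundant. The primary structure is the cantilever fixed at A.
Free-end deflection of the primary structure under the applied loading (downward +):
  point load 50.3 at a = 1.44: Pa²(3L − a)/(6EI) = 274.8/EI
  UDL 6.5: wL⁴/(8EI) = 888.2/EI
  point load 32.25 at a = 4.03: Pa²(3L − a)/(6EI) = 1154/EI
  δ_0 = 2317/EI
Tip deflection under a unit load at B: L³/(3EI) = 63.37/EI.
With EI = 74000 kip·ft²: δ_0 = 0.031311 ft and δ_{BB} = 0.000856 ft/kip.
Compatibility — the beam at B must follow the support down by 0.02083 ft: δ_0 − R_B·δ_{BB} = 0.02083, so R_B = (0.031311 − 0.02083)/0.000856 = 12.24 kip.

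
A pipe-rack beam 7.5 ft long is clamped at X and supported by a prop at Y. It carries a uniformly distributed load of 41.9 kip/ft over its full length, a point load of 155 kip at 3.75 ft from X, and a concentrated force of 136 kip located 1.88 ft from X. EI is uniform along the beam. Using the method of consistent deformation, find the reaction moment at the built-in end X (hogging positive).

M_X = 680.2 kip·ft

Take the reaction at Y as the redundant and release it; the primary structure is a cantilever fixed at X.
Primary-structure tip deflection at Y by superposition:
  UDL 41.9: wL⁴/(8EI) = 16572/EI
  point load 155 at a = 3.75: Pa²(3L − a)/(6EI) = 6812/EI
  point load 136 at a = 1.88: Pa²(3L − a)/(6EI) = 1652/EI
  δ_0 = 25035/EI
Flexibility coefficient — unit upward force at Y: δ_{YY} = L³/(3EI) = 140.6/EI.
Compatibility at Y: δ_0 − R_Y·δ_{YY} = 0, so R_Y = 25035/140.6 = 178 kip.
Moment equilibrium about X: M_X = Σ(load moments about X) − R_Y·L = 2015 − 178×7.5 = 680.2 kip·ft.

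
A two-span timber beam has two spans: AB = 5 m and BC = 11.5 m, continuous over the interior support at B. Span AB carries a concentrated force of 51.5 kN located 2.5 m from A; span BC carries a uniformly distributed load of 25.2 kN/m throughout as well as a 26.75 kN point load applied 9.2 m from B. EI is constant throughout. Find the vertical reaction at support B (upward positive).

R_B = 269.4 kN

Take M_B as the redundant. Released structure: two simple spans AB and BC with a hinge at B.
Discontinuity in slope at B on the released structure — sum the simple-span end rotations:
  span AB: point load 51.5 at a = 2.5: Pab(L + a)/(6LEI) = 80.47/EI
  span BC: UDL 25.2: wL³/(24EI) = 1597/EI
  span BC: point load 26.75 at a = 9.2: Pab(L + b)/(6LEI) = 113.2/EI
  relative rotation θ_0 = (80.47 + 1710)/EI = 1791/EI
A unit hogging moment at B produces rotation L₁/(3EI) + L₂/(3EI) = 5.5/EI.
Slope continuity at B: θ_0 = M_B·5.5/EI, so M_B = 1791/5.5 = 325.6 kN·m (hogging).
Span AB, ΣM about A with M_B applied at B: R_B^{AB}·5 = 128.8 + 325.6, so R_B^{AB} = 90.86 kN and R_A = 51.5 − 90.86 = -39.36 kN.
Span BC, ΣM about C: R_B^{BC}·11.5 = 1728 + 325.6, so R_B^{BC} = 178.6 kN and R_C = 316.6 − 178.6 = 138 kN.
R_B = 90.86 + 178.6 = 269.4 kN.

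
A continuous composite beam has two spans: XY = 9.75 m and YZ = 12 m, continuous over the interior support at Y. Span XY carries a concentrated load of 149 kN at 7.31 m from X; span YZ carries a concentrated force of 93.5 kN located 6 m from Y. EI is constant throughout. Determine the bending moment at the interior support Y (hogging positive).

Take M_Y as the redundant. Released structure: two simple spans XY and YZ with a hinge at Y.
Discontinuity in slope at Y on the released structure — sum the simple-span end rotations:
  span XY: point load 149 at a = 7.31: Pab(L + a)/(6LEI) = 775/EI
  span YZ: point load 93.5 at a = 6: Pab(L + b)/(6LEI) = 841.5/EI
  relative rotation θ_0 = (775 + 841.5)/EI = 1617/EI
A unit hogging moment at Y produces rotation L₁/(3EI) + L₂/(3EI) = 7.25/EI.
Slope continuity at Y: θ_0 = M_Y·7.25/EI, so M_Y = 1617/7.25 = 223 kN·m (hogging).

M_Y = 223 kN·m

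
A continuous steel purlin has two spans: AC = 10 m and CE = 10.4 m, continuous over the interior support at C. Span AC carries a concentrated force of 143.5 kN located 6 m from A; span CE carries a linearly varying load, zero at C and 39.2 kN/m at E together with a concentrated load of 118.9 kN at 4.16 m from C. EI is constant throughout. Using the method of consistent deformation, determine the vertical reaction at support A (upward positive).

Release continuity at C by inserting a hinge; the redundant is the internal moment M_C. The primary structure is two simply-supported spans AC and CE.
End slopes at the hinge C, treating each span as simply supported:
  span AC: point load 143.5 at a = 6: Pab(L + a)/(6LEI) = 918.4/EI
  span CE: triangular load, peak 39.2: 7w₀L³/(360EI) = 857.4/EI
  span CE: point load 118.9 at a = 4.16: Pab(L + b)/(6LEI) = 823.1/EI
  relative rotation θ_0 = (918.4 + 1680)/EI = 2599/EI
A unit hogging moment at C produces rotation L₁/(3EI) + L₂/(3EI) = 6.8/EI.
Compatibility: M_C·(L₁+L₂)/(3EI) = θ_0, giving M_C = 382.2 kN·m (hogging).
Span AC, ΣM about A with M_C applied at C: R_C^{AC}·10 = 861 + 382.2, so R_C^{AC} = 124.3 kN and R_A = 143.5 − 124.3 = 19.18 kN.

R_A = 19.18 kN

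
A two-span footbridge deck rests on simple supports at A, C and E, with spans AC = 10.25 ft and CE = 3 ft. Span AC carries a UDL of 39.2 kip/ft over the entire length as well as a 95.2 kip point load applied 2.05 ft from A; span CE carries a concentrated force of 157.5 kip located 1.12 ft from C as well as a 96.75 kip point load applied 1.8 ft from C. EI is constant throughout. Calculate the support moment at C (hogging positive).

Release continuity at C by inserting a hinge; the redundant is the internal moment M_C. The primary structure is two simply-supported spans AC and CE.
Discontinuity in slope at C on the released structure — sum the simple-span end rotations:
  span AC: UDL 39.2: wL³/(24EI) = 1759/EI
  span AC: point load 95.2 at a = 2.05: Pab(L + a)/(6LEI) = 320.1/EI
  span CE: point load 157.5 at a = 1.12: Pab(L + b)/(6LEI) = 89.91/EI
  span CE: point load 96.75 at a = 1.8: Pab(L + b)/(6LEI) = 48.76/EI
  relative rotation θ_0 = (2079 + 138.7)/EI = 2218/EI
A unit hogging moment at C produces rotation L₁/(3EI) + L₂/(3EI) = 4.417/EI.
Compatibility: M_C·(L₁+L₂)/(3EI) = θ_0, giving M_C = 502.1 kip·ft (hogging).

M_C = 502.1 kip·ft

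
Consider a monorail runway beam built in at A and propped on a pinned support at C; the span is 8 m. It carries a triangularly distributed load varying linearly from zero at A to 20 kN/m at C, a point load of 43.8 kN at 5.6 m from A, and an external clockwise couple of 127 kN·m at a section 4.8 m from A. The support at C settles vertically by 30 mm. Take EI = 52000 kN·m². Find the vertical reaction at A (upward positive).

Take the reaction at C as the redundant and release it; the primary structure is a cantilever fixed at A.
Downward deflection at the released point C due to the loads:
  triangular load, peak 20 at the free end: 11w₀L⁴/(120EI) = 7509/EI
  point load 43.8 at a = 5.6: Pa²(3L − a)/(6EI) = 4212/EI
  clockwise couple 127 at a = 4.8: M₀a(2L − a)/(2EI) = 3414/EI
  δ_0 = 15135/EI
Tip deflection under a unit load at C: L³/(3EI) = 170.7/EI.
With EI = 52000 kN·m²: δ_0 = 0.29106 m and δ_{CC} = 0.003282 m/kN.
Compatibility — the beam at C must follow the support down by 0.03 m: δ_0 − R_C·δ_{CC} = 0.03, so R_C = (0.29106 − 0.03)/0.003282 = 79.54 kN.
Vertical equilibrium: R_A = ΣP − R_C = 123.8 − 79.54 = 44.26 kN.

R_A = 44.26 kN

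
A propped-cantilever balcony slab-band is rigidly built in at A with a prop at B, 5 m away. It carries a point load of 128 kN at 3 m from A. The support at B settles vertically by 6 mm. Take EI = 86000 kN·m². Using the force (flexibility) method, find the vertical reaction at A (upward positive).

R_A = 85.09 kN

Choose R_B as the redundant. The primary structure is the cantilever fixed at A.
Downward deflection at the released point B due to the loads:
  point load 128 at a = 3: Pa²(3L − a)/(6EI) = 2304/EI
Flexibility coefficient — unit upward force at B: δ_{BB} = L³/(3EI) = 41.67/EI.
With EI = 86000 kN·m²: δ_0 = 0.026791 m and δ_{BB} = 0.000484 m/kN.
Compatibility — the beam at B must follow the support down by 0.006 m: δ_0 − R_B·δ_{BB} = 0.006, so R_B = (0.026791 − 0.006)/0.000484 = 42.91 kN.
Vertical equilibrium: R_A = ΣP − R_B = 128 − 42.91 = 85.09 kN.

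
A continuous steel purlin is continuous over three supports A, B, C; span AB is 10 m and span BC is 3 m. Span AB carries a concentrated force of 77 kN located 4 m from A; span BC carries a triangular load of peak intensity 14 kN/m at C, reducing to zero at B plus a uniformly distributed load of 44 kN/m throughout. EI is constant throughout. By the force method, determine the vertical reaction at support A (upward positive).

Insert a hinge at B; M_B is the redundant, and each span becomes simply supported.
Discontinuity in slope at B on the released structure — sum the simple-span end rotations:
  span AB: point load 77 at a = 4: Pab(L + a)/(6LEI) = 431.2/EI
  span BC: triangular load, peak 14: 7w₀L³/(360EI) = 7.35/EI
  span BC: UDL 44: wL³/(24EI) = 49.5/EI
  relative rotation θ_0 = (431.2 + 56.85)/EI = 488.1/EI
A unit hogging moment at B produces rotation L₁/(3EI) + L₂/(3EI) = 4.333/EI.
Compatibility: M_B·(L₁+L₂)/(3EI) = θ_0, giving M_B = 112.6 kN·m (hogging).
Span AB, ΣM about A with M_B applied at B: R_B^{AB}·10 = 308 + 112.6, so R_B^{AB} = 42.06 kN and R_A = 77 − 42.06 = 34.94 kN.

R_A = 34.94 kN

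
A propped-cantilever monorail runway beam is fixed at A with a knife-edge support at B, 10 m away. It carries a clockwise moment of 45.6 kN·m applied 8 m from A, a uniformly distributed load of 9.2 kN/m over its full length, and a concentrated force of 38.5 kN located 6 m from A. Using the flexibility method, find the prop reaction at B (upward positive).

R_B = 57.7 kN

Take the reaction at B as the redundant and release it; the primary structure is a cantilever fixed at A.
Downward deflection at the released point B due to the loads:
  clockwise couple 45.6 at a = 8: M₀a(2L − a)/(2EI) = 2189/EI
  UDL 9.2: wL⁴/(8EI) = 11500/EI
  point load 38.5 at a = 6: Pa²(3L − a)/(6EI) = 5544/EI
  δ_0 = 19233/EI
Flexibility coefficient — unit upward force at B: δ_{BB} = L³/(3EI) = 333.3/EI.
Compatibility at B: δ_0 − R_B·δ_{BB} = 0, so R_B = 19233/333.3 = 57.7 kN.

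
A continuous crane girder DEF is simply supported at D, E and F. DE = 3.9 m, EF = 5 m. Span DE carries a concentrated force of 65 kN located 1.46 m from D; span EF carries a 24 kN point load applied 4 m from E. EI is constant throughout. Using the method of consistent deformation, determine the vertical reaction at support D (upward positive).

Release continuity at E by inserting a hinge; the redundant is the internal moment M_E. The primary structure is two simply-supported spans DE and EF.
End slopes at the hinge E, treating each span as simply supported:
  span DE: point load 65 at a = 1.46: Pab(L + a)/(6LEI) = 53.04/EI
  span EF: point load 24 at a = 4: Pab(L + b)/(6LEI) = 19.2/EI
  relative rotation θ_0 = (53.04 + 19.2)/EI = 72.24/EI
A unit hogging moment at E produces rotation L₁/(3EI) + L₂/(3EI) = 2.967/EI.
Compatibility: M_E·(L₁+L₂)/(3EI) = θ_0, giving M_E = 24.35 kN·m (hogging).
Span DE, ΣM about D with M_E applied at E: R_E^{DE}·3.9 = 94.9 + 24.35, so R_E^{DE} = 30.58 kN and R_D = 65 − 30.58 = 34.42 kN.

R_D = 34.42 kN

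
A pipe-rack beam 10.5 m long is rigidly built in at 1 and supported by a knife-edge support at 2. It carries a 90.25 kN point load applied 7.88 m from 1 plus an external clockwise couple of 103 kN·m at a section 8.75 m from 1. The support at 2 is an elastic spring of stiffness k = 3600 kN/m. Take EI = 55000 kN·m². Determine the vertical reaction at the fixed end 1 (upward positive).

Remove the prop at 2; the released (primary) structure is a cantilever built in at 1.
Primary-structure tip deflection at 2 by superposition:
  point load 90.25 at a = 7.88: Pa²(3L − a)/(6EI) = 22061/EI
  clockwise couple 103 at a = 8.75: M₀a(2L − a)/(2EI) = 5520/EI
  δ_0 = 27581/EI
Flexibility coefficient — unit upward force at 2: δ_{22} = L³/(3EI) = 385.9/EI.
With EI = 55000 kN·m²: δ_0 = 0.50148 m and δ_{22} = 0.007016 m/kN.
Compatibility — the spring shortens by R_2/k under the reaction it provides: δ_0 − R_2·δ_{22} = R_2/k. With 1/k = 0.000278 m/kN, R_2 = δ_0 / (δ_{22} + 1/k) = 0.50148 / (0.007016 + 0.000278) = 68.76 kN.
Vertical equilibrium: R_1 = ΣP − R_2 = 90.25 − 68.76 = 21.49 kN.

R_1 = 21.49 kN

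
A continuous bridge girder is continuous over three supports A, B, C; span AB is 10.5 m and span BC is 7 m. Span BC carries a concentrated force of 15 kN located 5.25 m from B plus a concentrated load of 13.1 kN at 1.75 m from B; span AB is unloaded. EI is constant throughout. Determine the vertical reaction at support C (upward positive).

R_C = 12.96 kN

Insert a hinge at B; M_B is the redundant, and each span becomes simply supported.
End slopes at the hinge B, treating each span as simply supported:
  span BC: point load 15 at a = 5.25: Pab(L + b)/(6LEI) = 28.71/EI
  span BC: point load 13.1 at a = 1.75: Pab(L + b)/(6LEI) = 35.1/EI
  relative rotation θ_0 = (0 + 63.81)/EI = 63.81/EI
A unit hogging moment at B produces rotation L₁/(3EI) + L₂/(3EI) = 5.833/EI.
Compatibility: M_B·(L₁+L₂)/(3EI) = θ_0, giving M_B = 10.94 kN·m (hogging).
Span BC, ΣM about C: R_B^{BC}·7 = 95.03 + 10.94, so R_B^{BC} = 15.14 kN and R_C = 28.1 − 15.14 = 12.96 kN.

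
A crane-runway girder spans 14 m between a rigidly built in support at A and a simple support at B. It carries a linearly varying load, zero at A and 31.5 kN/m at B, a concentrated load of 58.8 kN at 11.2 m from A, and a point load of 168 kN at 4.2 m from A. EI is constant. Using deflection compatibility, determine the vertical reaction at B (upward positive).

R_B = 183.1 kN

Choose R_B as the redundant. The primary structure is the cantilever fixed at A.
Deflection at B on the released cantilever, summing each load's contribution:
  triangular load, peak 31.5 at the free end: 11w₀L⁴/(120EI) = 110926/EI
  point load 58.8 at a = 11.2: Pa²(3L − a)/(6EI) = 37863/EI
  point load 168 at a = 4.2: Pa²(3L − a)/(6EI) = 18670/EI
  δ_0 = 167459/EI
Tip deflection under a unit load at B: L³/(3EI) = 914.7/EI.
Compatibility at B: δ_0 − R_B·δ_{BB} = 0, so R_B = 167459/914.7 = 183.1 kN.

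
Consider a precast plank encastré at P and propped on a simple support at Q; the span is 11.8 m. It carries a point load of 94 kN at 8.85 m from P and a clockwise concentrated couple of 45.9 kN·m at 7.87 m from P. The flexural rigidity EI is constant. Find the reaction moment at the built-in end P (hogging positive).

Release the roller at Q. Primary structure: cantilever fixed at P.
Downward deflection at the released point Q due to the loads:
  point load 94 at a = 8.85: Pa²(3L − a)/(6EI) = 32578/EI
  clockwise couple 45.9 at a = 7.87: M₀a(2L − a)/(2EI) = 2841/EI
  δ_0 = 35419/EI
Flexibility coefficient — unit upward force at Q: δ_{QQ} = L³/(3EI) = 547.7/EI.
Compatibility at Q: δ_0 − R_Q·δ_{QQ} = 0, so R_Q = 35419/547.7 = 64.67 kN.
Moment equilibrium about P: M_P = Σ(load moments about P) − R_Q·L = 877.8 − 64.67×11.8 = 114.7 kN·m.

M_P = 114.7 kN·m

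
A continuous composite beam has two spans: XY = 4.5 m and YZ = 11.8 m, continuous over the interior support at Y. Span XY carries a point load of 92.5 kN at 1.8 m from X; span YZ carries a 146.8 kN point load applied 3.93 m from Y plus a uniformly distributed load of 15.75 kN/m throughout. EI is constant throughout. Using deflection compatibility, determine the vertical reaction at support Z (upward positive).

Release continuity at Y by inserting a hinge; the redundant is the internal moment M_Y. The primary structure is two simply-supported spans XY and YZ.
Discontinuity in slope at Y on the released structure — sum the simple-span end rotations:
  span XY: point load 92.5 at a = 1.8: Pab(L + a)/(6LEI) = 104.9/EI
  span YZ: point load 146.8 at a = 3.93: Pab(L + b)/(6LEI) = 1261/EI
  span YZ: UDL 15.75: wL³/(24EI) = 1078/EI
  relative rotation θ_0 = (104.9 + 2340)/EI = 2445/EI
A unit hogging moment at Y produces rotation L₁/(3EI) + L₂/(3EI) = 5.433/EI.
Compatibility: M_Y·(L₁+L₂)/(3EI) = θ_0, giving M_Y = 449.9 kN·m (hogging).
Span YZ, ΣM about Z: R_Y^{YZ}·11.8 = 2252 + 449.9, so R_Y^{YZ} = 229 kN and R_Z = 332.6 − 229 = 103.7 kN.

R_Z = 103.7 kN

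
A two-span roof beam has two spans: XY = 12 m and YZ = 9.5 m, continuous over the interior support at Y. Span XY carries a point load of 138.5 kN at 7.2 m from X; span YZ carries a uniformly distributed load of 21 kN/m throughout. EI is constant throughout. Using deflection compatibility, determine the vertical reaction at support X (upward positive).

R_X = 31.83 kN

Release continuity at Y by inserting a hinge; the redundant is the internal moment M_Y. The primary structure is two simply-supported spans XY and YZ.
Discontinuity in slope at Y on the released structure — sum the simple-span end rotations:
  span XY: point load 138.5 at a = 7.2: Pab(L + a)/(6LEI) = 1276/EI
  span YZ: UDL 21: wL³/(24EI) = 750.2/EI
  relative rotation θ_0 = (1276 + 750.2)/EI = 2027/EI
A unit hogging moment at Y produces rotation L₁/(3EI) + L₂/(3EI) = 7.167/EI.
Compatibility: M_Y·(L₁+L₂)/(3EI) = θ_0, giving M_Y = 282.8 kN·m (hogging).
Span XY, ΣM about X with M_Y applied at Y: R_Y^{XY}·12 = 997.2 + 282.8, so R_Y^{XY} = 106.7 kN and R_X = 138.5 − 106.7 = 31.83 kN.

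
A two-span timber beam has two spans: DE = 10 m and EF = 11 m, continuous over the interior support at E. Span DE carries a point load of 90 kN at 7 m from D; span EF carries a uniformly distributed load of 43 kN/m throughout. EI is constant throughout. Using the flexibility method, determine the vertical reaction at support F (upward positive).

R_F = 198.6 kN

Release continuity at E by inserting a hinge; the redundant is the internal moment M_E. The primary structure is two simply-supported spans DE and EF.
Discontinuity in slope at E on the released structure — sum the simple-span end rotations:
  span DE: point load 90 at a = 7: Pab(L + a)/(6LEI) = 535.5/EI
  span EF: UDL 43: wL³/(24EI) = 2385/EI
  relative rotation θ_0 = (535.5 + 2385)/EI = 2920/EI
A unit hogging moment at E produces rotation L₁/(3EI) + L₂/(3EI) = 7/EI.
Compatibility: M_E·(L₁+L₂)/(3EI) = θ_0, giving M_E = 417.2 kN·m (hogging).
Span EF, ΣM about F: R_E^{EF}·11 = 2602 + 417.2, so R_E^{EF} = 274.4 kN and R_F = 473 − 274.4 = 198.6 kN.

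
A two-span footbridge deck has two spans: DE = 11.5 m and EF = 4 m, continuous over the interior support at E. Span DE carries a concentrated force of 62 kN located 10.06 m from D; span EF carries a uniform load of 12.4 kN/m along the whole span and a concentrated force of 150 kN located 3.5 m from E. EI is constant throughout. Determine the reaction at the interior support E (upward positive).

R_E = 121.5 kN

Take M_E as the redundant. Released structure: two simple spans DE and EF with a hinge at E.
Discontinuity in slope at E on the released structure — sum the simple-span end rotations:
  span DE: point load 62 at a = 10.06: Pab(L + a)/(6LEI) = 280.6/EI
  span EF: UDL 12.4: wL³/(24EI) = 33.07/EI
  span EF: point load 150 at a = 3.5: Pab(L + b)/(6LEI) = 49.22/EI
  relative rotation θ_0 = (280.6 + 82.29)/EI = 362.9/EI
A unit hogging moment at E produces rotation L₁/(3EI) + L₂/(3EI) = 5.167/EI.
Compatibility: M_E·(L₁+L₂)/(3EI) = θ_0, giving M_E = 70.24 kN·m (hogging).
Span DE, ΣM about D with M_E applied at E: R_E^{DE}·11.5 = 623.7 + 70.24, so R_E^{DE} = 60.34 kN and R_D = 62 − 60.34 = 1.655 kN.
Span EF, ΣM about F: R_E^{EF}·4 = 174.2 + 70.24, so R_E^{EF} = 61.11 kN and R_F = 199.6 − 61.11 = 138.5 kN.
R_E = 60.34 + 61.11 = 121.5 kN.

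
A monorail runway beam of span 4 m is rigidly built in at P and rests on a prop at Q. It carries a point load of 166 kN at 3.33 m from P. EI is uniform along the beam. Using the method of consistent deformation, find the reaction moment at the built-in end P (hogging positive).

M_P = 54.05 kN·m

Choose R_Q as the redundant. The primary structure is the cantilever fixed at P.
Downward deflection at the released point Q due to the loads:
  point load 166 at a = 3.33: Pa²(3L − a)/(6EI) = 2660/EI
Flexibility coefficient — unit upward force at Q: δ_{QQ} = L³/(3EI) = 21.33/EI.
Compatibility at Q: δ_0 − R_Q·δ_{QQ} = 0, so R_Q = 2660/21.33 = 124.7 kN.
Moment equilibrium about P: M_P = Σ(load moments about P) − R_Q·L = 552.8 − 124.7×4 = 54.05 kN·m.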